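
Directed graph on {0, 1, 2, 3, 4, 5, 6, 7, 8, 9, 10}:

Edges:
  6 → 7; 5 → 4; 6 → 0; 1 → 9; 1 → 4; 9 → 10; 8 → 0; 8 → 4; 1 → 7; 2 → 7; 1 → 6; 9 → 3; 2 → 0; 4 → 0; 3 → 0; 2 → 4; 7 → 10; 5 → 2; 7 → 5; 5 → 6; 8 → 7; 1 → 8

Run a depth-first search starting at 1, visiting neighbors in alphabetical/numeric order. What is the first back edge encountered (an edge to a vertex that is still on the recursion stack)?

DFS from 1 (visiting neighbors in alphabetical/numeric order); mark gray on enter, black on exit:
1 gray
  4 gray
    0 gray
    0 black
  4 black
  6 gray
    6→0: 0 black — skip
    7 gray
      5 gray
        2 gray
          2→0: 0 black — skip
          2→4: 4 black — skip
          2→7: 7 is gray → back edge
First back edge: 2 → 7.

2→7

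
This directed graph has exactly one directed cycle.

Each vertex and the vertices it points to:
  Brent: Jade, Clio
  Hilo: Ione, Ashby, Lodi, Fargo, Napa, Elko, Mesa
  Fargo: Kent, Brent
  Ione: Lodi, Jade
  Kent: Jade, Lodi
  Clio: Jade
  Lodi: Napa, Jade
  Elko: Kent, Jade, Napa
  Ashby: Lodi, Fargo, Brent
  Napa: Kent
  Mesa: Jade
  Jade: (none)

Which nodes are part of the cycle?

Kent, Lodi, Napa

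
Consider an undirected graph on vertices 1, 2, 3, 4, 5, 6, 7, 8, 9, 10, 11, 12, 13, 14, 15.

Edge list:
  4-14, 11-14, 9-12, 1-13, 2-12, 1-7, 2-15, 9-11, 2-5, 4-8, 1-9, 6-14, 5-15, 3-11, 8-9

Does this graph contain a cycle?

Yes

DFS, tracking each vertex's parent; an edge to a visited non-parent vertex closes a cycle.
Start from 12:
visit 12 (parent –)
  visit 2 (parent 12)
    visit 15 (parent 2)
      15–2: parent, skip
      visit 5 (parent 15)
        5–15: parent, skip
        5–2: 2 visited and ≠ parent → cycle
Cycle: 2 – 15 – 5 – 2.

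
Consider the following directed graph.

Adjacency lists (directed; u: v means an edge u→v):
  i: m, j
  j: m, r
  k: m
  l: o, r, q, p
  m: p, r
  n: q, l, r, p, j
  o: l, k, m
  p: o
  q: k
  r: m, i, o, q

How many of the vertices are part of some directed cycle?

9

A vertex is on a directed cycle iff it belongs to a strongly connected component of size ≥ 2 (or has a self-loop).
The vertices on cycles are {i, j, k, l, m, o, p, q, r} — 9 in total.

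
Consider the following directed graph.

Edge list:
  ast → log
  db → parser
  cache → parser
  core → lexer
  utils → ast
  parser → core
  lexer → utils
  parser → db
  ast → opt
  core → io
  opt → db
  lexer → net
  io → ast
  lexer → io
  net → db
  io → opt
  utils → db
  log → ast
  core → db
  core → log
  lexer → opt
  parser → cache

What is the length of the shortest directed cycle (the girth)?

2

For each vertex v, BFS finds the shortest path from v back to v.
The shortest such closed walk is parser → db → parser, length 2.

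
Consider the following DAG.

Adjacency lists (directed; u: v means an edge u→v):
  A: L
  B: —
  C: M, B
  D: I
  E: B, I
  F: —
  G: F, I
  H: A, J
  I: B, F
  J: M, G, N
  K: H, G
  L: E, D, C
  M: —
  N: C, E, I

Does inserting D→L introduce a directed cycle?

Adding D→L creates a cycle iff L can already reach D.
Path from L: L → D.
So L → … → D → L is a cycle.

Yes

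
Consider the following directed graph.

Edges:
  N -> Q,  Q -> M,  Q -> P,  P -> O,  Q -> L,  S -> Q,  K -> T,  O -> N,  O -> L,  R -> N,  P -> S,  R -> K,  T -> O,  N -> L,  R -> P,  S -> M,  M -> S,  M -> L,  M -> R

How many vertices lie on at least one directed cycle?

9

A vertex is on a directed cycle iff it belongs to a strongly connected component of size ≥ 2 (or has a self-loop).
The vertices on cycles are {K, M, N, O, P, Q, R, S, T} — 9 in total.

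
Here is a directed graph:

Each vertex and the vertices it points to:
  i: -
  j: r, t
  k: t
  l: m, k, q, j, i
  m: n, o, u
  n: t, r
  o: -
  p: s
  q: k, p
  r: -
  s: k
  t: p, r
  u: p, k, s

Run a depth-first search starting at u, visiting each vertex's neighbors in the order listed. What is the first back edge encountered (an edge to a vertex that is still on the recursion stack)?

t→p

DFS from u (visiting each vertex's neighbors in the order listed); mark gray on enter, black on exit:
u gray
  p gray
    s gray
      k gray
        t gray
          t→p: p is gray → back edge
First back edge: t → p.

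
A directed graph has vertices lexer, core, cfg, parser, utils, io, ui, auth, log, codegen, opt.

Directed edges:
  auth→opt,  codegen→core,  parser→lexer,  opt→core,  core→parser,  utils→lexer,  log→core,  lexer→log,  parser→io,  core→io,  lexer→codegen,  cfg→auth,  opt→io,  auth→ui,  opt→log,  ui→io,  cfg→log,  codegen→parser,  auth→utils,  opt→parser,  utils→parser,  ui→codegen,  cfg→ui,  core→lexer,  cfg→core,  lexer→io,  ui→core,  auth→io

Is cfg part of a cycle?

cfg lies on a cycle iff there is a path from cfg back to itself.
Exploring from cfg, it never reaches itself; equivalently, its strongly connected component is a singleton.

No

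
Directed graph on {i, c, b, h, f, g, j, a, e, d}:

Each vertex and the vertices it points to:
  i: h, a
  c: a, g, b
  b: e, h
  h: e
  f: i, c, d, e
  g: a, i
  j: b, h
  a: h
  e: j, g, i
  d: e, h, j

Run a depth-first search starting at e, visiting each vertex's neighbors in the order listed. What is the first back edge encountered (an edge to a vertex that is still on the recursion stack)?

b→e

DFS from e (visiting each vertex's neighbors in the order listed); mark gray on enter, black on exit:
e gray
  j gray
    b gray
      b→e: e is gray → back edge
First back edge: b → e.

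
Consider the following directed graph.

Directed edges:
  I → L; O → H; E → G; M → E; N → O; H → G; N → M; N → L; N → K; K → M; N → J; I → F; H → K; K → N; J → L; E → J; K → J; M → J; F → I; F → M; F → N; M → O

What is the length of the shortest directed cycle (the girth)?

For each vertex v, BFS finds the shortest path from v back to v.
The shortest such closed walk is I → F → I, length 2.

2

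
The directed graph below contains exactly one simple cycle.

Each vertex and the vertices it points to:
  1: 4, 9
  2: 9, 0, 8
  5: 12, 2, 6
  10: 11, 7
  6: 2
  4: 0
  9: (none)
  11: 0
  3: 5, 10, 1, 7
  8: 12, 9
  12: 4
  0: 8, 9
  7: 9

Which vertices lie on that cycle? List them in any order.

0, 4, 8, 12

DFS with gray/black marking from 12:
12 gray
  4 gray
    0 gray
      8 gray
        8→12: 12 is gray → back edge
Back edge closes the cycle 12 → 4 → 0 → 8 → 12; its vertices are {0, 4, 8, 12}.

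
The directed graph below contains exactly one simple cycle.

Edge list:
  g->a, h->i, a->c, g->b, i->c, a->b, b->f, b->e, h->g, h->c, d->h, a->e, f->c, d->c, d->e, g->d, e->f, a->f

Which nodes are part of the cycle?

DFS with gray/black marking from g:
g gray
  d gray
    e gray
      f gray
        c gray
        c black
      f black
    e black
    d→c: c black — skip
    h gray
      h→g: g is gray → back edge
Back edge closes the cycle g → d → h → g; its vertices are {d, g, h}.

d, g, h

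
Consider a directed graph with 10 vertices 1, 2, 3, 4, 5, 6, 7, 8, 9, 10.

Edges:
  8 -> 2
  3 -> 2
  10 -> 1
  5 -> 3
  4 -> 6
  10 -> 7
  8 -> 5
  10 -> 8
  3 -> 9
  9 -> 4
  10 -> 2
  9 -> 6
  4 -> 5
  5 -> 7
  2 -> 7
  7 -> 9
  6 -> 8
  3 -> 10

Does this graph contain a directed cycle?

DFS with white/gray/black marking, starting from 6:
6 gray
  8 gray
    2 gray
      7 gray
        9 gray
          4 gray
            5 gray
              3 gray
                3→2: 2 is gray → back edge
Back edge found, so a cycle exists: 2 → 7 → 9 → 4 → 5 → 3 → 2.

Yes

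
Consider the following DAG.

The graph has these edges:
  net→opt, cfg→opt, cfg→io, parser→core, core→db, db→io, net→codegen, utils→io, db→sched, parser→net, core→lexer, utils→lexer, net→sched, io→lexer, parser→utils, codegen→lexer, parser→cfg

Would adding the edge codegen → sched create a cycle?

No

Adding codegen→sched creates a cycle iff sched can already reach codegen.
Explore from sched: no path reaches codegen. The graph stays acyclic.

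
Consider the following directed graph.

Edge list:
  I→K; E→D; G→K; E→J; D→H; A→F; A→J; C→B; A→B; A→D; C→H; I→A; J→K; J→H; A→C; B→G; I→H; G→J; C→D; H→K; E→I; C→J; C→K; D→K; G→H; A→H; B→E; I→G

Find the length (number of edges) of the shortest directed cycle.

4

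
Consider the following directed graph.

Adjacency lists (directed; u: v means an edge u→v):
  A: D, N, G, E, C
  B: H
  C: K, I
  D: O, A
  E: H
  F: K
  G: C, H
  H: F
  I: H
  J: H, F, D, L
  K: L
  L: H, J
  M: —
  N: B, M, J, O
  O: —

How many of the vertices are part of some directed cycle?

13

A vertex is on a directed cycle iff it belongs to a strongly connected component of size ≥ 2 (or has a self-loop).
The vertices on cycles are {A, B, C, D, E, F, G, H, I, J, K, L, N} — 13 in total.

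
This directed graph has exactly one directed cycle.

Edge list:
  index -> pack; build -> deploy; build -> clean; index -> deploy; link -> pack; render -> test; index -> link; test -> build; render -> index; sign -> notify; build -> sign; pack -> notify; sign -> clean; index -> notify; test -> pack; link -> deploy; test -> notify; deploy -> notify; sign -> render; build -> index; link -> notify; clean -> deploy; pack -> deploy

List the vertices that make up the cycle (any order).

sign, test, build, render

DFS with gray/black marking from build:
build gray
  sign gray
    render gray
      index gray
        pack gray
          notify gray
          notify black
          deploy gray
            deploy→notify: notify black — skip
          deploy black
        pack black
        index→notify: notify black — skip
        index→deploy: deploy black — skip
        link gray
          link→deploy: deploy black — skip
          link→notify: notify black — skip
          link→pack: pack black — skip
        link black
      index black
      test gray
        test→pack: pack black — skip
        test→notify: notify black — skip
        test→build: build is gray → back edge
Back edge closes the cycle build → sign → render → test → build; its vertices are {sign, test, build, render}.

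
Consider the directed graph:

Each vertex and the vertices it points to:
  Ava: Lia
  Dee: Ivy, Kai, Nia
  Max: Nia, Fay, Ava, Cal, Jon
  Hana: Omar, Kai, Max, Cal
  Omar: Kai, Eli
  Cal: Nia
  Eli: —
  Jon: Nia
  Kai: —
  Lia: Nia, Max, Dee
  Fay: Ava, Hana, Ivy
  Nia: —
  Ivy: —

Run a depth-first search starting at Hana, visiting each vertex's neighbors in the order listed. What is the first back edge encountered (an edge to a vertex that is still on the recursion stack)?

DFS from Hana (visiting each vertex's neighbors in the order listed); mark gray on enter, black on exit:
Hana gray
  Omar gray
    Kai gray
    Kai black
    Eli gray
    Eli black
  Omar black
  Hana→Kai: Kai black — skip
  Max gray
    Nia gray
    Nia black
    Fay gray
      Ava gray
        Lia gray
          Lia→Nia: Nia black — skip
          Lia→Max: Max is gray → back edge
First back edge: Lia → Max.

Lia->Max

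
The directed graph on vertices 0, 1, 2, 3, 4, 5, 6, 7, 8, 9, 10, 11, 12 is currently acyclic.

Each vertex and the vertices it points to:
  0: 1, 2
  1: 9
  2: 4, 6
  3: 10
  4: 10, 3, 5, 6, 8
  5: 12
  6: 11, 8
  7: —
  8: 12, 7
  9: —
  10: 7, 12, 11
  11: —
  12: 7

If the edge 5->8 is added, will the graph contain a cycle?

No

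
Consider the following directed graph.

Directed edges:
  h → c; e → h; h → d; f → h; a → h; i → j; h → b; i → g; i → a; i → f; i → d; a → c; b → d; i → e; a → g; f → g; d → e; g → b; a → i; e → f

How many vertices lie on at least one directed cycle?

A vertex is on a directed cycle iff it belongs to a strongly connected component of size ≥ 2 (or has a self-loop).
The vertices on cycles are {a, b, d, e, f, g, h, i} — 8 in total.

8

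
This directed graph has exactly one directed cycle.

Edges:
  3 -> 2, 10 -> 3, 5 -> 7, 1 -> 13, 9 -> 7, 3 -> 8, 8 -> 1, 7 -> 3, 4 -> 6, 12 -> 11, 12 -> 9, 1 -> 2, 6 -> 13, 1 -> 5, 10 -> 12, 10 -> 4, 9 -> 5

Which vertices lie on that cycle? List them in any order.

1, 3, 5, 7, 8

DFS with gray/black marking from 3:
3 gray
  2 gray
  2 black
  8 gray
    1 gray
      13 gray
      13 black
      1→2: 2 black — skip
      5 gray
        7 gray
          7→3: 3 is gray → back edge
Back edge closes the cycle 3 → 8 → 1 → 5 → 7 → 3; its vertices are {1, 3, 5, 7, 8}.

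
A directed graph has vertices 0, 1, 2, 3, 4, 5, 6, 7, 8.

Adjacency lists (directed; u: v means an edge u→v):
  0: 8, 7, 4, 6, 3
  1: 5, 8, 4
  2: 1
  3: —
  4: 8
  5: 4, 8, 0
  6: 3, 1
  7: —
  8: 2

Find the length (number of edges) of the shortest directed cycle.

For each vertex v, BFS finds the shortest path from v back to v.
The shortest such closed walk is 8 → 2 → 1 → 8, length 3.

3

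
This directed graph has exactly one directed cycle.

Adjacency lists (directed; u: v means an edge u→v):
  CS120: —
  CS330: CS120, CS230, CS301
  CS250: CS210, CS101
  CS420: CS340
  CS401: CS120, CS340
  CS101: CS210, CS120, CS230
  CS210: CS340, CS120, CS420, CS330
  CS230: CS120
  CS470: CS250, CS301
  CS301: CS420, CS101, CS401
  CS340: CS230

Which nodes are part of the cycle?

DFS with gray/black marking from CS301:
CS301 gray
  CS420 gray
    CS340 gray
      CS230 gray
        CS120 gray
        CS120 black
      CS230 black
    CS340 black
  CS420 black
  CS101 gray
    CS210 gray
      CS210→CS340: CS340 black — skip
      CS210→CS120: CS120 black — skip
      CS210→CS420: CS420 black — skip
      CS330 gray
        CS330→CS120: CS120 black — skip
        CS330→CS230: CS230 black — skip
        CS330→CS301: CS301 is gray → back edge
Back edge closes the cycle CS301 → CS101 → CS210 → CS330 → CS301; its vertices are {CS101, CS210, CS301, CS330}.

CS101, CS210, CS301, CS330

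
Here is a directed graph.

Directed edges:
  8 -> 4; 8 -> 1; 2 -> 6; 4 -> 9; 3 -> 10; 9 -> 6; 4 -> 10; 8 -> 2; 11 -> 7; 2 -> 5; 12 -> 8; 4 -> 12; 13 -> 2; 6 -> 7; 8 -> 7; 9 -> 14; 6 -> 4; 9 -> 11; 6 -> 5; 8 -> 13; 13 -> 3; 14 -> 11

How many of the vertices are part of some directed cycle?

A vertex is on a directed cycle iff it belongs to a strongly connected component of size ≥ 2 (or has a self-loop).
The vertices on cycles are {2, 4, 6, 8, 9, 12, 13} — 7 in total.

7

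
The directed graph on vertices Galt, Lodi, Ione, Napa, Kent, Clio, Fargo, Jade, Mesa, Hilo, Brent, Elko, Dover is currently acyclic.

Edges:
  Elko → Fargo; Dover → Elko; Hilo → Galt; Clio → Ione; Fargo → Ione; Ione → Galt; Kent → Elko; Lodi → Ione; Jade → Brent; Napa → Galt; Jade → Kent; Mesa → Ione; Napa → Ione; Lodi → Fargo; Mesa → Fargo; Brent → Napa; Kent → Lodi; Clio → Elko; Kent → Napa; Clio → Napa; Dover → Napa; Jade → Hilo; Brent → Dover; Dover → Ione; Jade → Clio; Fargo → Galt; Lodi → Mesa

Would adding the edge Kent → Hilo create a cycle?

No

Adding Kent→Hilo creates a cycle iff Hilo can already reach Kent.
Explore from Hilo: no path reaches Kent. The graph stays acyclic.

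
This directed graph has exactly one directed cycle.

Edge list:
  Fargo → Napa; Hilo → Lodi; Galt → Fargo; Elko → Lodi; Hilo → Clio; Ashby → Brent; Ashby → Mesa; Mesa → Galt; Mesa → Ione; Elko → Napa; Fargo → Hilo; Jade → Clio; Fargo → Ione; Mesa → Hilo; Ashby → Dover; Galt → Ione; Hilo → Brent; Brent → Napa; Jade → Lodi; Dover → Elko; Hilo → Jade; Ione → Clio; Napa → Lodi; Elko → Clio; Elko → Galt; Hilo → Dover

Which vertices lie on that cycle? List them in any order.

DFS with gray/black marking from Galt:
Galt gray
  Ione gray
    Clio gray
    Clio black
  Ione black
  Fargo gray
    Napa gray
      Lodi gray
      Lodi black
    Napa black
    Fargo→Ione: Ione black — skip
    Hilo gray
      Brent gray
        Brent→Napa: Napa black — skip
      Brent black
      Dover gray
        Elko gray
          Elko→Lodi: Lodi black — skip
          Elko→Galt: Galt is gray → back edge
Back edge closes the cycle Galt → Fargo → Hilo → Dover → Elko → Galt; its vertices are {Elko, Galt, Hilo, Dover, Fargo}.

Elko, Galt, Hilo, Dover, Fargo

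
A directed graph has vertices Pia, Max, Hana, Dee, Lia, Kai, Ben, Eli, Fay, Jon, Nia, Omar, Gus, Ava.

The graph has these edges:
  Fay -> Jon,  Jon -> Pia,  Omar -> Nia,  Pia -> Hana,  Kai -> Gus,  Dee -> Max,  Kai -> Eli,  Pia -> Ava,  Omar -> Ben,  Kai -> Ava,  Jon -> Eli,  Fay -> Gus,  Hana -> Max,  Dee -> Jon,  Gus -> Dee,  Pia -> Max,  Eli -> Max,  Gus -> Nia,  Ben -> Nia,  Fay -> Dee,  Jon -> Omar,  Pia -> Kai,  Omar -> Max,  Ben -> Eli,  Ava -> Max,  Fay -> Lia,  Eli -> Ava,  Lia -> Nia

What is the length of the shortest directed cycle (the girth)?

5

For each vertex v, BFS finds the shortest path from v back to v.
The shortest such closed walk is Jon → Pia → Kai → Gus → Dee → Jon, length 5.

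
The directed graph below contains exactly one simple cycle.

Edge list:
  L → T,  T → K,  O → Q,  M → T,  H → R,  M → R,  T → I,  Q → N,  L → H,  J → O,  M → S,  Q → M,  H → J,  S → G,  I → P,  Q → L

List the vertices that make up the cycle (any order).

DFS with gray/black marking from Q:
Q gray
  N gray
  N black
  M gray
    S gray
      G gray
      G black
    S black
    T gray
      K gray
      K black
      I gray
        P gray
        P black
      I black
    T black
    R gray
    R black
  M black
  L gray
    L→T: T black — skip
    H gray
      J gray
        O gray
          O→Q: Q is gray → back edge
Back edge closes the cycle Q → L → H → J → O → Q; its vertices are {H, J, L, O, Q}.

H, J, L, O, Q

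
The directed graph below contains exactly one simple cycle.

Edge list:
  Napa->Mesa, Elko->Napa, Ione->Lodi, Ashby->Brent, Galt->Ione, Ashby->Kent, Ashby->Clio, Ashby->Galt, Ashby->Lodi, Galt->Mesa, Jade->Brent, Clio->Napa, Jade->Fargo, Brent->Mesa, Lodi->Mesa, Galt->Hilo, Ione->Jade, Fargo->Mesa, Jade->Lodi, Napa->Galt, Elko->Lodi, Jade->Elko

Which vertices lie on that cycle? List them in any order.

Elko, Galt, Ione, Jade, Napa

DFS with gray/black marking from Galt:
Galt gray
  Mesa gray
  Mesa black
  Hilo gray
  Hilo black
  Ione gray
    Jade gray
      Elko gray
        Napa gray
          Napa→Mesa: Mesa black — skip
          Napa→Galt: Galt is gray → back edge
Back edge closes the cycle Galt → Ione → Jade → Elko → Napa → Galt; its vertices are {Elko, Galt, Ione, Jade, Napa}.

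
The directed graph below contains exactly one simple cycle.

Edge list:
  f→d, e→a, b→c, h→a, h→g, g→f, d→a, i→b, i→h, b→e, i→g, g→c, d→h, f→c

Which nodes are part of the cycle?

d, f, g, h

DFS with gray/black marking from g:
g gray
  f gray
    c gray
    c black
    d gray
      h gray
        h→g: g is gray → back edge
Back edge closes the cycle g → f → d → h → g; its vertices are {d, f, g, h}.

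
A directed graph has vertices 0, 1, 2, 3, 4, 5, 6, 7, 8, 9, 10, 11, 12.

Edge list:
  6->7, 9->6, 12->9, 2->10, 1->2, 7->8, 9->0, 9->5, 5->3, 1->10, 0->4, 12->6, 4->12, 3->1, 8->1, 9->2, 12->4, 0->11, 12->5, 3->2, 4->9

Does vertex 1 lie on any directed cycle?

1 lies on a cycle iff there is a path from 1 back to itself.
Exploring from 1, it never reaches itself; equivalently, its strongly connected component is a singleton.

No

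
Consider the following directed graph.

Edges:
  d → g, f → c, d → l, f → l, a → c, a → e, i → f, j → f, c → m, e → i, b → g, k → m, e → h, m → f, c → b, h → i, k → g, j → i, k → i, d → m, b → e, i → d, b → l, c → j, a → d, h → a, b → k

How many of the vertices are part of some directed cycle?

A vertex is on a directed cycle iff it belongs to a strongly connected component of size ≥ 2 (or has a self-loop).
The vertices on cycles are {a, b, c, d, e, f, h, i, j, k, m} — 11 in total.

11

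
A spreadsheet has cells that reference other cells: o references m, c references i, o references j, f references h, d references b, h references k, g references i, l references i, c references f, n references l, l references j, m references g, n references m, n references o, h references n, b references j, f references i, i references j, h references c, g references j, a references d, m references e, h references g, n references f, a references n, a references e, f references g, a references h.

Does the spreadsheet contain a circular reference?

Yes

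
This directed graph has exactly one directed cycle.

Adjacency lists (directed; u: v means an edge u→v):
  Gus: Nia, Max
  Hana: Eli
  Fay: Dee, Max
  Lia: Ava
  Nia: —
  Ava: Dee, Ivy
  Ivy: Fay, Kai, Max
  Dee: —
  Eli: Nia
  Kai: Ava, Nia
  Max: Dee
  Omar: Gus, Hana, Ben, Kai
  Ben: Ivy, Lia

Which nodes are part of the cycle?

Ava, Ivy, Kai

DFS with gray/black marking from Ivy:
Ivy gray
  Fay gray
    Dee gray
    Dee black
    Max gray
      Max→Dee: Dee black — skip
    Max black
  Fay black
  Kai gray
    Ava gray
      Ava→Dee: Dee black — skip
      Ava→Ivy: Ivy is gray → back edge
Back edge closes the cycle Ivy → Kai → Ava → Ivy; its vertices are {Ava, Ivy, Kai}.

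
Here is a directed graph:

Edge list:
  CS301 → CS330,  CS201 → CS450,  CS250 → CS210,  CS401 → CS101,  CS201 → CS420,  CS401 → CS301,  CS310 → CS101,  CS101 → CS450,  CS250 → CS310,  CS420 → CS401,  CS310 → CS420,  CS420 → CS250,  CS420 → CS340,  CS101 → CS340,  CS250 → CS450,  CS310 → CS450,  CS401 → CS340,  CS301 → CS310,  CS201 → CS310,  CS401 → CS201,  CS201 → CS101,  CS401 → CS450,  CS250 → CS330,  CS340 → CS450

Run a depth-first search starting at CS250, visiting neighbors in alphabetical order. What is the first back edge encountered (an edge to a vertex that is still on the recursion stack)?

CS420→CS250

DFS from CS250 (visiting neighbors in alphabetical order); mark gray on enter, black on exit:
CS250 gray
  CS210 gray
  CS210 black
  CS310 gray
    CS101 gray
      CS340 gray
        CS450 gray
        CS450 black
      CS340 black
      CS101→CS450: CS450 black — skip
    CS101 black
    CS420 gray
      CS420→CS250: CS250 is gray → back edge
First back edge: CS420 → CS250.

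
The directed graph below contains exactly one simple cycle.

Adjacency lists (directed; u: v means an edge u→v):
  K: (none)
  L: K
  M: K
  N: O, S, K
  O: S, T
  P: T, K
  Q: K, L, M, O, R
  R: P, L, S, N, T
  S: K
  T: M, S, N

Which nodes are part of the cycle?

DFS with gray/black marking from T:
T gray
  M gray
    K gray
    K black
  M black
  S gray
    S→K: K black — skip
  S black
  N gray
    O gray
      O→S: S black — skip
      O→T: T is gray → back edge
Back edge closes the cycle T → N → O → T; its vertices are {N, O, T}.

N, O, T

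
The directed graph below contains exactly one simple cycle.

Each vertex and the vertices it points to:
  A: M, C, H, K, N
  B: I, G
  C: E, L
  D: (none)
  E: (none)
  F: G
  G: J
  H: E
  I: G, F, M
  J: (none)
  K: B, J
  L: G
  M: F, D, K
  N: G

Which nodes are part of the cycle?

B, I, K, M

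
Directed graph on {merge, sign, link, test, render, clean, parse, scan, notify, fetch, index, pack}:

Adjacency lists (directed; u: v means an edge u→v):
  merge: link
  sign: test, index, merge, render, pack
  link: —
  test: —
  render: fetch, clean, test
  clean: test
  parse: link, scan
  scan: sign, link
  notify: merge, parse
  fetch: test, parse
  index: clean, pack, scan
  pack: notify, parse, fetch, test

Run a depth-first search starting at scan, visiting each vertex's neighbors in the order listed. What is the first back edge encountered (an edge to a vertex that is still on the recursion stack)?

parse->scan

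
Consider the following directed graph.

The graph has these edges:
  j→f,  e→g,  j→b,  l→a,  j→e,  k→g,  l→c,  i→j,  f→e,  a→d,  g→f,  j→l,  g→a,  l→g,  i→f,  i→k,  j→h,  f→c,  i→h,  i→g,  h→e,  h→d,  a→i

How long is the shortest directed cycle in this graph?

3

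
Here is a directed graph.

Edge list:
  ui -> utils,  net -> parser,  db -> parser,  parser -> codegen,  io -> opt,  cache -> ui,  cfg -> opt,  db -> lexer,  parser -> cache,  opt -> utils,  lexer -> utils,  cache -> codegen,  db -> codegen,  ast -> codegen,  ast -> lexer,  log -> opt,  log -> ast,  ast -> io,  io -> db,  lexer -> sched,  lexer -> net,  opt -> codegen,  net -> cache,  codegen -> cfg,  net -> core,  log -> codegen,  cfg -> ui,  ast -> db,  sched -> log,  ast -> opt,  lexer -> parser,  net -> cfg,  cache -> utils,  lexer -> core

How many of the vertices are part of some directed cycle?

9

A vertex is on a directed cycle iff it belongs to a strongly connected component of size ≥ 2 (or has a self-loop).
The vertices on cycles are {db, io, ast, cfg, log, opt, lexer, sched, codegen} — 9 in total.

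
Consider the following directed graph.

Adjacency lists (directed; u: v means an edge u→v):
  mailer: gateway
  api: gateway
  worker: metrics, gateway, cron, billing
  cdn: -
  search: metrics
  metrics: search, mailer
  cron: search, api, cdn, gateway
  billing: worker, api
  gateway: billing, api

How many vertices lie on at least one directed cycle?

A vertex is on a directed cycle iff it belongs to a strongly connected component of size ≥ 2 (or has a self-loop).
The vertices on cycles are {api, cron, mailer, search, worker, billing, gateway, metrics} — 8 in total.

8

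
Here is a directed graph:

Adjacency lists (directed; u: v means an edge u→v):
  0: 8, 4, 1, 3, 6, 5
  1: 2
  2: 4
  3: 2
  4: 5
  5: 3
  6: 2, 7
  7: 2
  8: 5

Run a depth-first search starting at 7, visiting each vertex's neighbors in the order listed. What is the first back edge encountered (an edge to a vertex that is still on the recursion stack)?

DFS from 7 (visiting each vertex's neighbors in the order listed); mark gray on enter, black on exit:
7 gray
  2 gray
    4 gray
      5 gray
        3 gray
          3→2: 2 is gray → back edge
First back edge: 3 → 2.

3→2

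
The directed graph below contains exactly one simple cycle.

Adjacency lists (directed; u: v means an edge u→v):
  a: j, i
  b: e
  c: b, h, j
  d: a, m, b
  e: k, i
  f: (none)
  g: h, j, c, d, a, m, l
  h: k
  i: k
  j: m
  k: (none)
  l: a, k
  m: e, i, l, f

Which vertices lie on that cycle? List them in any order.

DFS with gray/black marking from m:
m gray
  e gray
    k gray
    k black
    i gray
      i→k: k black — skip
    i black
  e black
  m→i: i black — skip
  l gray
    a gray
      j gray
        j→m: m is gray → back edge
Back edge closes the cycle m → l → a → j → m; its vertices are {a, j, l, m}.

a, j, l, m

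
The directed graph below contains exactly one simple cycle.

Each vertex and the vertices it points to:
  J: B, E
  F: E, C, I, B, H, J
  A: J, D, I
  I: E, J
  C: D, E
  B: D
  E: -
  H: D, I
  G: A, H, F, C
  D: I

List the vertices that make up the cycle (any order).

B, D, I, J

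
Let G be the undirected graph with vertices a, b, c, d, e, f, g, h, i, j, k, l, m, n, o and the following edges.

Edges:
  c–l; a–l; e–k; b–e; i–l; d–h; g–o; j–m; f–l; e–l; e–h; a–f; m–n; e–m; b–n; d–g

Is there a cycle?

Yes

DFS, tracking each vertex's parent; an edge to a visited non-parent vertex closes a cycle.
Start from f:
visit f (parent –)
  visit l (parent f)
    visit i (parent l)
      i–l: parent, skip
    l–f: parent, skip
    visit e (parent l)
      visit h (parent e)
        visit d (parent h)
          d–h: parent, skip
          visit g (parent d)
            g–d: parent, skip
            visit o (parent g)
              o–g: parent, skip
        h–e: parent, skip
      visit m (parent e)
        visit j (parent m)
          j–m: parent, skip
        visit n (parent m)
          visit b (parent n)
            b–e: e visited and ≠ parent → cycle
Cycle: e – m – n – b – e.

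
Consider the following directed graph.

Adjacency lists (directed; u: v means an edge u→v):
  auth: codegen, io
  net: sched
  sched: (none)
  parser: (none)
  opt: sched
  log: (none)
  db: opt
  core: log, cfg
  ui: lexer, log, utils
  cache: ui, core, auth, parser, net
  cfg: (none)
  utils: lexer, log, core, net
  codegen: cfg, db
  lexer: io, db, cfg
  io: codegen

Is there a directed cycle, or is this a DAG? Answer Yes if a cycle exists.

No

DFS with white/gray/black marking, starting from db:
db gray
  opt gray
    sched gray
    sched black
  opt black
db black
auth gray
  codegen gray
    cfg gray
    cfg black
    codegen→db: db black — skip
  codegen black
  io gray
    io→codegen: codegen black — skip
  io black
auth black
net gray
  net→sched: sched black — skip
net black
parser gray
parser black
log gray
log black
core gray
  core→log: log black — skip
  core→cfg: cfg black — skip
core black
ui gray
  lexer gray
    lexer→io: io black — skip
    lexer→db: db black — skip
    lexer→cfg: cfg black — skip
  lexer black
  ui→log: log black — skip
  utils gray
    utils→lexer: lexer black — skip
    utils→log: log black — skip
    utils→core: core black — skip
    utils→net: net black — skip
  utils black
ui black
cache gray
  cache→ui: ui black — skip
  cache→core: core black — skip
  cache→auth: auth black — skip
  cache→parser: parser black — skip
  cache→net: net black — skip
cache black
Every edge goes to a white or black vertex — no back edge, so the graph is acyclic.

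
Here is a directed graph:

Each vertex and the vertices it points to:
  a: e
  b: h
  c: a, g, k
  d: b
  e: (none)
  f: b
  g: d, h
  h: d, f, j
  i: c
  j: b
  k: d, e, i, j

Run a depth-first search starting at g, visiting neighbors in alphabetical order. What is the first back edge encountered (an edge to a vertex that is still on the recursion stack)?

h->d

DFS from g (visiting neighbors in alphabetical order); mark gray on enter, black on exit:
g gray
  d gray
    b gray
      h gray
        h→d: d is gray → back edge
First back edge: h → d.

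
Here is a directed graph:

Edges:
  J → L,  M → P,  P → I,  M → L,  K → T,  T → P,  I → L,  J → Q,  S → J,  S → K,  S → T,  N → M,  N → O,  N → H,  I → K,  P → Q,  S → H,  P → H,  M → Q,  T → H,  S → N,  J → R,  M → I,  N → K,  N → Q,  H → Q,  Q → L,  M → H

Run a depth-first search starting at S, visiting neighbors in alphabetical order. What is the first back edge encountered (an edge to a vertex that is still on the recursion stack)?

I→K

DFS from S (visiting neighbors in alphabetical order); mark gray on enter, black on exit:
S gray
  H gray
    Q gray
      L gray
      L black
    Q black
  H black
  J gray
    J→L: L black — skip
    J→Q: Q black — skip
    R gray
    R black
  J black
  K gray
    T gray
      T→H: H black — skip
      P gray
        P→H: H black — skip
        I gray
          I→K: K is gray → back edge
First back edge: I → K.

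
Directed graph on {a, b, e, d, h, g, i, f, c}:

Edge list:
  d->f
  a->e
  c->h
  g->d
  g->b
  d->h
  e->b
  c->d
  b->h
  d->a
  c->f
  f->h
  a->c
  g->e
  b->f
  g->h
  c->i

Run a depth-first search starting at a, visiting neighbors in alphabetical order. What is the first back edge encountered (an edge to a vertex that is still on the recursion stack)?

DFS from a (visiting neighbors in alphabetical order); mark gray on enter, black on exit:
a gray
  c gray
    d gray
      d→a: a is gray → back edge
First back edge: d → a.

d→a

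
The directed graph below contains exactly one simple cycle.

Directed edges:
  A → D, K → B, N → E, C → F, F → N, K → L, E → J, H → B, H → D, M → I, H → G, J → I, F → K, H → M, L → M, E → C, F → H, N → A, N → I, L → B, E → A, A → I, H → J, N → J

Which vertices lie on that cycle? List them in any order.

C, E, F, N

DFS with gray/black marking from F:
F gray
  N gray
    E gray
      J gray
        I gray
        I black
      J black
      A gray
        A→I: I black — skip
        D gray
        D black
      A black
      C gray
        C→F: F is gray → back edge
Back edge closes the cycle F → N → E → C → F; its vertices are {C, E, F, N}.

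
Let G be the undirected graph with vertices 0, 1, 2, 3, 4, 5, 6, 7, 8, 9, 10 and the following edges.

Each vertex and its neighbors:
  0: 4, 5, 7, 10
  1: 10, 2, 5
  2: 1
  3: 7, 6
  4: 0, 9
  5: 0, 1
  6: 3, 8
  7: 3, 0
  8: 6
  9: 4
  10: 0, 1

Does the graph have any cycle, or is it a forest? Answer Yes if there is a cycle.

Yes

DFS, tracking each vertex's parent; an edge to a visited non-parent vertex closes a cycle.
Start from 9:
visit 9 (parent –)
  visit 4 (parent 9)
    visit 0 (parent 4)
      0–4: parent, skip
      visit 5 (parent 0)
        5–0: parent, skip
        visit 1 (parent 5)
          visit 10 (parent 1)
            10–0: 0 visited and ≠ parent → cycle
Cycle: 0 – 5 – 1 – 10 – 0.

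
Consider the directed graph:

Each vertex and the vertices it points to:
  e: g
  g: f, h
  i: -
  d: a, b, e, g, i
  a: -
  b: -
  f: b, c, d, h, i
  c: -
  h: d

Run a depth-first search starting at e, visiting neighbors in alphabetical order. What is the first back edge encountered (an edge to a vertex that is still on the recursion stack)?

d->e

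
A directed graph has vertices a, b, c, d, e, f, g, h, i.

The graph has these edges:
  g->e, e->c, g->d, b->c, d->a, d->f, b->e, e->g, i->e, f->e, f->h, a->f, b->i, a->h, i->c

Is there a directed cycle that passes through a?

Yes

a is on a cycle iff a can reach itself via ≥1 edge.
a → f → e → g → d → a — yes.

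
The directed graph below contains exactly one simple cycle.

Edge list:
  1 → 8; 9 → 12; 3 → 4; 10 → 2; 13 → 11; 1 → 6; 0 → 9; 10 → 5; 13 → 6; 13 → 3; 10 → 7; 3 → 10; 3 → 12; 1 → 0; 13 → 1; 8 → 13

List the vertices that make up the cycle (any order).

DFS with gray/black marking from 13:
13 gray
  3 gray
    10 gray
      7 gray
      7 black
      5 gray
      5 black
      2 gray
      2 black
    10 black
    4 gray
    4 black
    12 gray
    12 black
  3 black
  11 gray
  11 black
  6 gray
  6 black
  1 gray
    0 gray
      9 gray
        9→12: 12 black — skip
      9 black
    0 black
    1→6: 6 black — skip
    8 gray
      8→13: 13 is gray → back edge
Back edge closes the cycle 13 → 1 → 8 → 13; its vertices are {1, 8, 13}.

1, 8, 13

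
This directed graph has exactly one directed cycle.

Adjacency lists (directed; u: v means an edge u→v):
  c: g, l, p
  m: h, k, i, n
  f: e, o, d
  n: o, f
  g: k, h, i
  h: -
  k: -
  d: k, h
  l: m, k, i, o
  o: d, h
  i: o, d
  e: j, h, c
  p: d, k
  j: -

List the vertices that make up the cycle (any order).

c, e, f, l, m, n

DFS with gray/black marking from e:
e gray
  j gray
  j black
  h gray
  h black
  c gray
    g gray
      k gray
      k black
      g→h: h black — skip
      i gray
        o gray
          d gray
            d→k: k black — skip
            d→h: h black — skip
          d black
          o→h: h black — skip
        o black
        i→d: d black — skip
      i black
    g black
    l gray
      m gray
        m→h: h black — skip
        m→k: k black — skip
        m→i: i black — skip
        n gray
          n→o: o black — skip
          f gray
            f→e: e is gray → back edge
Back edge closes the cycle e → c → l → m → n → f → e; its vertices are {c, e, f, l, m, n}.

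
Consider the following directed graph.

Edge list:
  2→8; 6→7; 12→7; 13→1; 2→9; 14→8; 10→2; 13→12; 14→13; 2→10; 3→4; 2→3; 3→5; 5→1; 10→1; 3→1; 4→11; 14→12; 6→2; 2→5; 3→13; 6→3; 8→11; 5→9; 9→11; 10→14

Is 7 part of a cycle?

7 lies on a cycle iff there is a path from 7 back to itself.
Exploring from 7, it never reaches itself; equivalently, its strongly connected component is a singleton.

No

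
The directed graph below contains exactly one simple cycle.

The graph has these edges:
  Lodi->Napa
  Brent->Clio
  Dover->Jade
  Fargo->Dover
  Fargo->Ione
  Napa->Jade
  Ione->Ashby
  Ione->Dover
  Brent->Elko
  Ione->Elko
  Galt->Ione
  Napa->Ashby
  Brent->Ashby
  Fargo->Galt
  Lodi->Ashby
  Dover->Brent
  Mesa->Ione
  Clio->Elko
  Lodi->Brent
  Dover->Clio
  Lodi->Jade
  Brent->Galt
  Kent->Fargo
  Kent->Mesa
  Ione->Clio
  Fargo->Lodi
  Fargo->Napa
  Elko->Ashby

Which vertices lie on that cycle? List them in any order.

DFS with gray/black marking from Galt:
Galt gray
  Ione gray
    Elko gray
      Ashby gray
      Ashby black
    Elko black
    Clio gray
      Clio→Elko: Elko black — skip
    Clio black
    Dover gray
      Jade gray
      Jade black
      Brent gray
        Brent→Ashby: Ashby black — skip
        Brent→Galt: Galt is gray → back edge
Back edge closes the cycle Galt → Ione → Dover → Brent → Galt; its vertices are {Galt, Ione, Brent, Dover}.

Galt, Ione, Brent, Dover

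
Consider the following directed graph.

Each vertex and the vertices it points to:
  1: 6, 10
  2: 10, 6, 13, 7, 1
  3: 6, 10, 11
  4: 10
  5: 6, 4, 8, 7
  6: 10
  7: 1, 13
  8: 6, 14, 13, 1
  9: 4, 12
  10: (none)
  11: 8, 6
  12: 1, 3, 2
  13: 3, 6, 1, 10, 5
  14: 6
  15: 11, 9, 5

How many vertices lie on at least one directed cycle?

A vertex is on a directed cycle iff it belongs to a strongly connected component of size ≥ 2 (or has a self-loop).
The vertices on cycles are {3, 5, 7, 8, 11, 13} — 6 in total.

6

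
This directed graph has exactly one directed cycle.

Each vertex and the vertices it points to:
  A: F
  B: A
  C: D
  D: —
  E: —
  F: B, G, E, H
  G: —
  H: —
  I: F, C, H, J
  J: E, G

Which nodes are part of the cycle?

A, B, F

DFS with gray/black marking from F:
F gray
  B gray
    A gray
      A→F: F is gray → back edge
Back edge closes the cycle F → B → A → F; its vertices are {A, B, F}.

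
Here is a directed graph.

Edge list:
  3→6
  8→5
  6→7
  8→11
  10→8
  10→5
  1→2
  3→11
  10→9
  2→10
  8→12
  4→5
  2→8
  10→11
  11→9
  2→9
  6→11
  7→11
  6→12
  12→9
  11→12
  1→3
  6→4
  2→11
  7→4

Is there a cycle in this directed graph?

No

DFS with white/gray/black marking, starting from 6:
6 gray
  7 gray
    4 gray
      5 gray
      5 black
    4 black
    11 gray
      12 gray
        9 gray
        9 black
      12 black
      11→9: 9 black — skip
    11 black
  7 black
  6→11: 11 black — skip
  6→12: 12 black — skip
  6→4: 4 black — skip
6 black
1 gray
  3 gray
    3→6: 6 black — skip
    3→11: 11 black — skip
  3 black
  2 gray
    8 gray
      8→11: 11 black — skip
      8→5: 5 black — skip
      8→12: 12 black — skip
    8 black
    2→11: 11 black — skip
    2→9: 9 black — skip
    10 gray
      10→11: 11 black — skip
      10→9: 9 black — skip
      10→5: 5 black — skip
      10→8: 8 black — skip
    10 black
  2 black
1 black
Every edge goes to a white or black vertex — no back edge, so the graph is acyclic.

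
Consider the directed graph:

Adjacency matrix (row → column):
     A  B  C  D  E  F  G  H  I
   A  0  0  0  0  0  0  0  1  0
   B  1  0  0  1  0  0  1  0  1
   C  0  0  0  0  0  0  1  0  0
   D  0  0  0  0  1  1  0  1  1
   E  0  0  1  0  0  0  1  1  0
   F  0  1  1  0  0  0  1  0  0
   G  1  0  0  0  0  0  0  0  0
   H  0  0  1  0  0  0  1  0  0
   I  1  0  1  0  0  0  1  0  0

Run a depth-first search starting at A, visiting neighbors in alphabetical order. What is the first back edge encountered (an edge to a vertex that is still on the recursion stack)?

DFS from A (visiting neighbors in alphabetical order); mark gray on enter, black on exit:
A gray
  H gray
    C gray
      G gray
        G→A: A is gray → back edge
First back edge: G → A.

G→A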